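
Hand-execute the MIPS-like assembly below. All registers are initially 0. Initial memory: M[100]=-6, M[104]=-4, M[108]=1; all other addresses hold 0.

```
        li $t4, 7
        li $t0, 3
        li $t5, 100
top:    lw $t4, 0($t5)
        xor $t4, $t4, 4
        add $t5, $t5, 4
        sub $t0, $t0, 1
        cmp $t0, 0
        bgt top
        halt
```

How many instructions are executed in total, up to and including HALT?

22

after li $t4, 7: $t4=7
after li $t0, 3: $t0=3
after li $t5, 100: $t5=100
after lw $t4, 0($t5): $t4=M[100]=-6
after xor $t4, $t4, 4: $t4=(-6)^4=-2
after add $t5, $t5, 4: $t5=100+4=104
after sub $t0, $t0, 1: $t0=3-1=2
cmp $t0, 0  (cmp 2,0)
bgt top: taken
after lw $t4, 0($t5): $t4=M[104]=-4
after xor $t4, $t4, 4: $t4=(-4)^4=-8
after add $t5, $t5, 4: $t5=104+4=108
after sub $t0, $t0, 1: $t0=2-1=1
cmp $t0, 0  (cmp 1,0)
bgt top: taken
after lw $t4, 0($t5): $t4=M[108]=1
after xor $t4, $t4, 4: $t4=1^4=5
after add $t5, $t5, 4: $t5=108+4=112
after sub $t0, $t0, 1: $t0=1-1=0
cmp $t0, 0  (cmp 0,0)
bgt top: not taken
halt.
Total executed instructions: 22.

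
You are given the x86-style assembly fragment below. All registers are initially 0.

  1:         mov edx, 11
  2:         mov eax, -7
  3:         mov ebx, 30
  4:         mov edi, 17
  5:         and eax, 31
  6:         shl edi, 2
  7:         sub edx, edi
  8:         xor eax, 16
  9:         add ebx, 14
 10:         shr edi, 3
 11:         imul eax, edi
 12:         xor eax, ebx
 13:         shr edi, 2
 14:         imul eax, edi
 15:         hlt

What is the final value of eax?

edx=11
eax=-7
ebx=30
edi=17
eax=(-7)&31=25
edi=17<<2=68
edx=11-68=-57
eax=25^16=9
ebx=30+14=44
edi=68>>3=8
eax=9*8=72
eax=72^44=100
edi=8>>2=2
eax=100*2=200
halt.

200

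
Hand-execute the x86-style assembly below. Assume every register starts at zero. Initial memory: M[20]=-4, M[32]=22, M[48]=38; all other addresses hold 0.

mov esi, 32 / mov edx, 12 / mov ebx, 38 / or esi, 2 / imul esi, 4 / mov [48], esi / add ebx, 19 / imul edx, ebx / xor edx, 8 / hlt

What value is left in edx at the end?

esi=32
edx=12
ebx=38
esi=32|2=34
esi=34*4=136
mov [48], esi → M[48]=136
ebx=38+19=57
edx=12*57=684
edx=684^8=676
halt.

676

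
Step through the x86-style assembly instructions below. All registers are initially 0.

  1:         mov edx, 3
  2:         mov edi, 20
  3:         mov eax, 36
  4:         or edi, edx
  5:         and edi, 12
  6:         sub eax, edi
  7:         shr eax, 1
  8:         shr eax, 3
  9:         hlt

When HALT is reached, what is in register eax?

edx=3
edi=20
eax=36
edi=20|3=23
edi=23&12=4
eax=36-4=32
eax=32>>1=16
eax=16>>3=2
halt.

2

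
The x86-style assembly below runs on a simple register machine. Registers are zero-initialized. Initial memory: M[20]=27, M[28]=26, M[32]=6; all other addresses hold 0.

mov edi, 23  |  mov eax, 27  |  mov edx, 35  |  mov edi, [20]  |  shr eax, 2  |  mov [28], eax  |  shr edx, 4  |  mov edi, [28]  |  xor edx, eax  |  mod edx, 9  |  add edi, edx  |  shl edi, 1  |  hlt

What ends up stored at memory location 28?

6

edi=23
eax=27
edx=35
edi=M[20]=27
eax=27>>2=6
mov [28], eax → M[28]=6
edx=35>>4=2
edi=M[28]=6
edx=2^6=4
edx=4%9=4
edi=6+4=10
edi=10<<1=20
halt.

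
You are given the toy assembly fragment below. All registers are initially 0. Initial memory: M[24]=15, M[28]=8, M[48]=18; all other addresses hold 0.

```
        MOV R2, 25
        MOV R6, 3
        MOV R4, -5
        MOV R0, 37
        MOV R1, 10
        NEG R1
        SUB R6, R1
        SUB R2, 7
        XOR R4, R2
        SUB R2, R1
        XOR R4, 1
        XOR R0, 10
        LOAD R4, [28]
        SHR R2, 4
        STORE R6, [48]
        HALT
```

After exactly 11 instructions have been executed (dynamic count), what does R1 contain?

-10

MOV R2, 25 → R2=25
MOV R6, 3 → R6=3
MOV R4, -5 → R4=-5
MOV R0, 37 → R0=37
MOV R1, 10 → R1=10
NEG R1 → R1=-(10)=-10
SUB R6, R1 → R6=3-(-10)=13
SUB R2, 7 → R2=25-7=18
XOR R4, R2 → R4=(-5)^18=-23
SUB R2, R1 → R2=18-(-10)=28
XOR R4, 1 → R4=(-23)^1=-24
After step 11: R1 = -10.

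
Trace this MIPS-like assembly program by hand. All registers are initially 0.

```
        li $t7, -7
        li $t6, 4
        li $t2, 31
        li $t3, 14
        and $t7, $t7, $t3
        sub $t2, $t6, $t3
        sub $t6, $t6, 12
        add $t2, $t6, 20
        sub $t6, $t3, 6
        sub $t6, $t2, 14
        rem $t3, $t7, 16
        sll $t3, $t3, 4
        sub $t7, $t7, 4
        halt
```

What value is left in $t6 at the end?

-2

$t7=-7
$t6=4
$t2=31
$t3=14
$t7=(-7)&14=8
$t2=4-14=-10
$t6=4-12=-8
$t2=(-8)+20=12
$t6=14-6=8
$t6=12-14=-2
$t3=8%16=8
$t3=8<<4=128
$t7=8-4=4
halt.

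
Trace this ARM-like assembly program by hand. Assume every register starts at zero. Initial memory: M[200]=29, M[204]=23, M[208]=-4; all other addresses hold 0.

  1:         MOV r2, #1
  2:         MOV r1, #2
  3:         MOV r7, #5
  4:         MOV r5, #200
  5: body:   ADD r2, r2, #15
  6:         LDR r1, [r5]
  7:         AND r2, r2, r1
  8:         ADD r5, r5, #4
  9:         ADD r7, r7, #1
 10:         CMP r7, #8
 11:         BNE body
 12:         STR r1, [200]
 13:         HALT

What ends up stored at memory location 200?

after MOV r2, #1: r2=1
after MOV r1, #2: r1=2
after MOV r7, #5: r7=5
after MOV r5, #200: r5=200
after ADD r2, r2, #15: r2=1+15=16
after LDR r1, [r5]: r1=M[200]=29
after AND r2, r2, r1: r2=16&29=16
after ADD r5, r5, #4: r5=200+4=204
after ADD r7, r7, #1: r7=5+1=6
CMP r7, #8  (cmp 6,8)
BNE body: taken
after ADD r2, r2, #15: r2=16+15=31
after LDR r1, [r5]: r1=M[204]=23
after AND r2, r2, r1: r2=31&23=23
after ADD r5, r5, #4: r5=204+4=208
after ADD r7, r7, #1: r7=6+1=7
CMP r7, #8  (cmp 7,8)
BNE body: taken
after ADD r2, r2, #15: r2=23+15=38
after LDR r1, [r5]: r1=M[208]=-4
after AND r2, r2, r1: r2=38&(-4)=36
after ADD r5, r5, #4: r5=208+4=212
after ADD r7, r7, #1: r7=7+1=8
CMP r7, #8  (cmp 8,8)
BNE body: not taken
STR r1, [200] → M[200]=-4
halt.

-4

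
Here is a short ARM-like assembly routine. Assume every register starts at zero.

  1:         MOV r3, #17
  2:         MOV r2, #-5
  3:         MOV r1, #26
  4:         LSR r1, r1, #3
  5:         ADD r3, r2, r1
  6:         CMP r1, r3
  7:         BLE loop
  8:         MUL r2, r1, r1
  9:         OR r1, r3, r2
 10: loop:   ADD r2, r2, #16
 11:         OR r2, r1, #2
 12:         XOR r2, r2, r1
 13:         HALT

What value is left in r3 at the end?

r3=17
r2=-5
r1=26
r1=26>>3=3
r3=(-5)+3=-2
CMP r1, r3  (cmp 3,-2)
BLE loop: not taken
r2=3*3=9
r1=(-2)|9=-1
r2=9+16=25
r2=(-1)|2=-1
r2=(-1)^(-1)=0
halt.

-2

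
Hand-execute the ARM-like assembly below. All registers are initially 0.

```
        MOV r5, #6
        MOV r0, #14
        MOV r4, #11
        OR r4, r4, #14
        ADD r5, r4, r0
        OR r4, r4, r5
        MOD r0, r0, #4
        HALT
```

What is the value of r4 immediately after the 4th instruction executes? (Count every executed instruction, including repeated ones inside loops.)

MOV r5, #6 → r5=6
MOV r0, #14 → r0=14
MOV r4, #11 → r4=11
OR r4, r4, #14 → r4=11|14=15
After step 4: r4 = 15.

15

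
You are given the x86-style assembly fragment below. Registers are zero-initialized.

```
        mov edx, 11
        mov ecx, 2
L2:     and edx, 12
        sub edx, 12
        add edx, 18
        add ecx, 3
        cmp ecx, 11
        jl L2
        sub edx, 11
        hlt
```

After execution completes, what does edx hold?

after mov edx, 11: edx=11
after mov ecx, 2: ecx=2
after and edx, 12: edx=11&12=8
after sub edx, 12: edx=8-12=-4
after add edx, 18: edx=(-4)+18=14
after add ecx, 3: ecx=2+3=5
cmp ecx, 11  (cmp 5,11)
jl L2: taken
after and edx, 12: edx=14&12=12
after sub edx, 12: edx=12-12=0
after add edx, 18: edx=0+18=18
after add ecx, 3: ecx=5+3=8
cmp ecx, 11  (cmp 8,11)
jl L2: taken
after and edx, 12: edx=18&12=0
after sub edx, 12: edx=0-12=-12
after add edx, 18: edx=(-12)+18=6
after add ecx, 3: ecx=8+3=11
cmp ecx, 11  (cmp 11,11)
jl L2: not taken
after sub edx, 11: edx=6-11=-5
halt.

-5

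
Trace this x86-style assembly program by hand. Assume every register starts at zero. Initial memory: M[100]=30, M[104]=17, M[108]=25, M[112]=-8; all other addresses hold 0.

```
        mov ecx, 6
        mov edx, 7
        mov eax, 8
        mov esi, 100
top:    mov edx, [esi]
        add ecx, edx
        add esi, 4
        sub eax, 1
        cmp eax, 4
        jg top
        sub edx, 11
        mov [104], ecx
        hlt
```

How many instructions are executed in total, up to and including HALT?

31

mov ecx, 6 → ecx=6
mov edx, 7 → edx=7
mov eax, 8 → eax=8
mov esi, 100 → esi=100
mov edx, [esi] → edx=M[100]=30
add ecx, edx → ecx=6+30=36
add esi, 4 → esi=100+4=104
sub eax, 1 → eax=8-1=7
cmp eax, 4  (cmp 7,4)
jg top: taken
mov edx, [esi] → edx=M[104]=17
add ecx, edx → ecx=36+17=53
add esi, 4 → esi=104+4=108
sub eax, 1 → eax=7-1=6
cmp eax, 4  (cmp 6,4)
jg top: taken
mov edx, [esi] → edx=M[108]=25
add ecx, edx → ecx=53+25=78
add esi, 4 → esi=108+4=112
sub eax, 1 → eax=6-1=5
cmp eax, 4  (cmp 5,4)
jg top: taken
mov edx, [esi] → edx=M[112]=-8
add ecx, edx → ecx=78+(-8)=70
add esi, 4 → esi=112+4=116
sub eax, 1 → eax=5-1=4
cmp eax, 4  (cmp 4,4)
jg top: not taken
sub edx, 11 → edx=(-8)-11=-19
mov [104], ecx → M[104]=70
halt.
Total executed instructions: 31.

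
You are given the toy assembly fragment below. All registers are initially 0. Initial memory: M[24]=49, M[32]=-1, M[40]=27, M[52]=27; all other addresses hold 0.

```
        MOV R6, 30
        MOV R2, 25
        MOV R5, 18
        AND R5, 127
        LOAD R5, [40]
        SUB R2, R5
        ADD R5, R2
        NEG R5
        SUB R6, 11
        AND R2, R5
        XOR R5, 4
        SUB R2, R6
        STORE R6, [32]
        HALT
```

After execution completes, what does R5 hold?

-29

MOV R6, 30 → R6=30
MOV R2, 25 → R2=25
MOV R5, 18 → R5=18
AND R5, 127 → R5=18&127=18
LOAD R5, [40] → R5=M[40]=27
SUB R2, R5 → R2=25-27=-2
ADD R5, R2 → R5=27+(-2)=25
NEG R5 → R5=-(25)=-25
SUB R6, 11 → R6=30-11=19
AND R2, R5 → R2=(-2)&(-25)=-26
XOR R5, 4 → R5=(-25)^4=-29
SUB R2, R6 → R2=(-26)-19=-45
STORE R6, [32] → M[32]=19
halt.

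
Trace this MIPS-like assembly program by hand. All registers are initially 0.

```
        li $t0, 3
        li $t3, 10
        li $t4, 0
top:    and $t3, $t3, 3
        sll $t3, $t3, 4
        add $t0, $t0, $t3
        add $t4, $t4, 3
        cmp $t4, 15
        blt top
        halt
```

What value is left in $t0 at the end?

li $t0, 3 → $t0=3
li $t3, 10 → $t3=10
li $t4, 0 → $t4=0
and $t3, $t3, 3 → $t3=10&3=2
sll $t3, $t3, 4 → $t3=2<<4=32
add $t0, $t0, $t3 → $t0=3+32=35
add $t4, $t4, 3 → $t4=0+3=3
cmp $t4, 15  (cmp 3,15)
blt top: taken
and $t3, $t3, 3 → $t3=32&3=0
sll $t3, $t3, 4 → $t3=0<<4=0
add $t0, $t0, $t3 → $t0=35+0=35
add $t4, $t4, 3 → $t4=3+3=6
cmp $t4, 15  (cmp 6,15)
blt top: taken
and $t3, $t3, 3 → $t3=0&3=0
sll $t3, $t3, 4 → $t3=0<<4=0
add $t0, $t0, $t3 → $t0=35+0=35
add $t4, $t4, 3 → $t4=6+3=9
cmp $t4, 15  (cmp 9,15)
blt top: taken
and $t3, $t3, 3 → $t3=0&3=0
sll $t3, $t3, 4 → $t3=0<<4=0
add $t0, $t0, $t3 → $t0=35+0=35
add $t4, $t4, 3 → $t4=9+3=12
cmp $t4, 15  (cmp 12,15)
blt top: taken
and $t3, $t3, 3 → $t3=0&3=0
sll $t3, $t3, 4 → $t3=0<<4=0
add $t0, $t0, $t3 → $t0=35+0=35
add $t4, $t4, 3 → $t4=12+3=15
cmp $t4, 15  (cmp 15,15)
blt top: not taken
halt.

35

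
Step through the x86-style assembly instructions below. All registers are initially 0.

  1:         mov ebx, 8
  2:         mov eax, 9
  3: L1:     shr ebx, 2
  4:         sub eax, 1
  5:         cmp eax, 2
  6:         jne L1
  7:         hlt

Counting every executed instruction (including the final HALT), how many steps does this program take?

ebx=8
eax=9
ebx=8>>2=2
eax=9-1=8
cmp eax, 2  (cmp 8,2)
jne L1: taken
ebx=2>>2=0
eax=8-1=7
cmp eax, 2  (cmp 7,2)
jne L1: taken
ebx=0>>2=0
eax=7-1=6
cmp eax, 2  (cmp 6,2)
jne L1: taken
ebx=0>>2=0
eax=6-1=5
cmp eax, 2  (cmp 5,2)
jne L1: taken
ebx=0>>2=0
eax=5-1=4
cmp eax, 2  (cmp 4,2)
jne L1: taken
ebx=0>>2=0
eax=4-1=3
cmp eax, 2  (cmp 3,2)
jne L1: taken
ebx=0>>2=0
eax=3-1=2
cmp eax, 2  (cmp 2,2)
jne L1: not taken
halt.
Total executed instructions: 31.

31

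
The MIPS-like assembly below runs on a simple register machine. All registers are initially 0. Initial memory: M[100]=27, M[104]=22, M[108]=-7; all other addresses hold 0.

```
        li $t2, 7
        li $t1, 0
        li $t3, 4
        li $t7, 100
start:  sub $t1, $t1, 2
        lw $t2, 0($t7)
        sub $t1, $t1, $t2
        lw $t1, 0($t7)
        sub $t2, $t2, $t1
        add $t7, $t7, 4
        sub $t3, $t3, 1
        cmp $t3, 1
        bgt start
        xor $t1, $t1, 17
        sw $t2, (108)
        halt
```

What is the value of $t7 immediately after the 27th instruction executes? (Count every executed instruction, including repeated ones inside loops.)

108

after li $t2, 7: $t2=7
after li $t1, 0: $t1=0
after li $t3, 4: $t3=4
after li $t7, 100: $t7=100
after sub $t1, $t1, 2: $t1=0-2=-2
after lw $t2, 0($t7): $t2=M[100]=27
after sub $t1, $t1, $t2: $t1=(-2)-27=-29
after lw $t1, 0($t7): $t1=M[100]=27
after sub $t2, $t2, $t1: $t2=27-27=0
after add $t7, $t7, 4: $t7=100+4=104
after sub $t3, $t3, 1: $t3=4-1=3
cmp $t3, 1  (cmp 3,1)
bgt start: taken
after sub $t1, $t1, 2: $t1=27-2=25
after lw $t2, 0($t7): $t2=M[104]=22
after sub $t1, $t1, $t2: $t1=25-22=3
after lw $t1, 0($t7): $t1=M[104]=22
after sub $t2, $t2, $t1: $t2=22-22=0
after add $t7, $t7, 4: $t7=104+4=108
after sub $t3, $t3, 1: $t3=3-1=2
cmp $t3, 1  (cmp 2,1)
bgt start: taken
after sub $t1, $t1, 2: $t1=22-2=20
after lw $t2, 0($t7): $t2=M[108]=-7
after sub $t1, $t1, $t2: $t1=20-(-7)=27
after lw $t1, 0($t7): $t1=M[108]=-7
after sub $t2, $t2, $t1: $t2=(-7)-(-7)=0
After step 27: $t7 = 108.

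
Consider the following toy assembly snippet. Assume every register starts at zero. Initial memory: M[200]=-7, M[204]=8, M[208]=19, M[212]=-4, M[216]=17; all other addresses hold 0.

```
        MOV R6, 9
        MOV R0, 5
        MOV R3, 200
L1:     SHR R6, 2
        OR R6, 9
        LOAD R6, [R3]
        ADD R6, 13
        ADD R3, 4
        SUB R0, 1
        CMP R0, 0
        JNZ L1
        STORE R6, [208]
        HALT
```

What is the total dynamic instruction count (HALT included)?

45

MOV R6, 9 → R6=9
MOV R0, 5 → R0=5
MOV R3, 200 → R3=200
SHR R6, 2 → R6=9>>2=2
OR R6, 9 → R6=2|9=11
LOAD R6, [R3] → R6=M[200]=-7
ADD R6, 13 → R6=(-7)+13=6
ADD R3, 4 → R3=200+4=204
SUB R0, 1 → R0=5-1=4
CMP R0, 0  (cmp 4,0)
JNZ L1: taken
SHR R6, 2 → R6=6>>2=1
OR R6, 9 → R6=1|9=9
LOAD R6, [R3] → R6=M[204]=8
ADD R6, 13 → R6=8+13=21
ADD R3, 4 → R3=204+4=208
SUB R0, 1 → R0=4-1=3
CMP R0, 0  (cmp 3,0)
JNZ L1: taken
SHR R6, 2 → R6=21>>2=5
OR R6, 9 → R6=5|9=13
LOAD R6, [R3] → R6=M[208]=19
ADD R6, 13 → R6=19+13=32
ADD R3, 4 → R3=208+4=212
SUB R0, 1 → R0=3-1=2
CMP R0, 0  (cmp 2,0)
JNZ L1: taken
SHR R6, 2 → R6=32>>2=8
OR R6, 9 → R6=8|9=9
LOAD R6, [R3] → R6=M[212]=-4
ADD R6, 13 → R6=(-4)+13=9
ADD R3, 4 → R3=212+4=216
SUB R0, 1 → R0=2-1=1
CMP R0, 0  (cmp 1,0)
JNZ L1: taken
SHR R6, 2 → R6=9>>2=2
OR R6, 9 → R6=2|9=11
LOAD R6, [R3] → R6=M[216]=17
ADD R6, 13 → R6=17+13=30
ADD R3, 4 → R3=216+4=220
SUB R0, 1 → R0=1-1=0
CMP R0, 0  (cmp 0,0)
JNZ L1: not taken
STORE R6, [208] → M[208]=30
halt.
Total executed instructions: 45.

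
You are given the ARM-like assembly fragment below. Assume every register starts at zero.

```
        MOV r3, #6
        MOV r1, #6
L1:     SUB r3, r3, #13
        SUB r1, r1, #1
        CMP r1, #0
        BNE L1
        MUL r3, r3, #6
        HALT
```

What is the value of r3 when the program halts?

r3=6
r1=6
r3=6-13=-7
r1=6-1=5
CMP r1, #0  (cmp 5,0)
BNE L1: taken
r3=(-7)-13=-20
r1=5-1=4
CMP r1, #0  (cmp 4,0)
BNE L1: taken
r3=(-20)-13=-33
r1=4-1=3
CMP r1, #0  (cmp 3,0)
BNE L1: taken
r3=(-33)-13=-46
r1=3-1=2
CMP r1, #0  (cmp 2,0)
BNE L1: taken
r3=(-46)-13=-59
r1=2-1=1
CMP r1, #0  (cmp 1,0)
BNE L1: taken
r3=(-59)-13=-72
r1=1-1=0
CMP r1, #0  (cmp 0,0)
BNE L1: not taken
r3=(-72)*6=-432
halt.

-432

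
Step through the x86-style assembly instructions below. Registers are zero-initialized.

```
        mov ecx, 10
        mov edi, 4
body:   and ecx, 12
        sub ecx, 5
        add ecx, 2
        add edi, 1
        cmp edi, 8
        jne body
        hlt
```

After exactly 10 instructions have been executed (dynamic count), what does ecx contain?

after mov ecx, 10: ecx=10
after mov edi, 4: edi=4
after and ecx, 12: ecx=10&12=8
after sub ecx, 5: ecx=8-5=3
after add ecx, 2: ecx=3+2=5
after add edi, 1: edi=4+1=5
cmp edi, 8  (cmp 5,8)
jne body: taken
after and ecx, 12: ecx=5&12=4
after sub ecx, 5: ecx=4-5=-1
After step 10: ecx = -1.

-1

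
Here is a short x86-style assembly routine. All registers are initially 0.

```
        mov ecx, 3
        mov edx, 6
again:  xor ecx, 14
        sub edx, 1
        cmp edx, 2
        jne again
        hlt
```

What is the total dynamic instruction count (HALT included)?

19

mov ecx, 3 → ecx=3
mov edx, 6 → edx=6
xor ecx, 14 → ecx=3^14=13
sub edx, 1 → edx=6-1=5
cmp edx, 2  (cmp 5,2)
jne again: taken
xor ecx, 14 → ecx=13^14=3
sub edx, 1 → edx=5-1=4
cmp edx, 2  (cmp 4,2)
jne again: taken
xor ecx, 14 → ecx=3^14=13
sub edx, 1 → edx=4-1=3
cmp edx, 2  (cmp 3,2)
jne again: taken
xor ecx, 14 → ecx=13^14=3
sub edx, 1 → edx=3-1=2
cmp edx, 2  (cmp 2,2)
jne again: not taken
halt.
Total executed instructions: 19.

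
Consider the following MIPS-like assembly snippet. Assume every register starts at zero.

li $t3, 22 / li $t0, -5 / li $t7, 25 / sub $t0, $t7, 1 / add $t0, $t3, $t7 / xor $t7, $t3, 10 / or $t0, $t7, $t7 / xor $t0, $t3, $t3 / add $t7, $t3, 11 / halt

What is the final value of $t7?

after li $t3, 22: $t3=22
after li $t0, -5: $t0=-5
after li $t7, 25: $t7=25
after sub $t0, $t7, 1: $t0=25-1=24
after add $t0, $t3, $t7: $t0=22+25=47
after xor $t7, $t3, 10: $t7=22^10=28
after or $t0, $t7, $t7: $t0=28|28=28
after xor $t0, $t3, $t3: $t0=22^22=0
after add $t7, $t3, 11: $t7=22+11=33
halt.

33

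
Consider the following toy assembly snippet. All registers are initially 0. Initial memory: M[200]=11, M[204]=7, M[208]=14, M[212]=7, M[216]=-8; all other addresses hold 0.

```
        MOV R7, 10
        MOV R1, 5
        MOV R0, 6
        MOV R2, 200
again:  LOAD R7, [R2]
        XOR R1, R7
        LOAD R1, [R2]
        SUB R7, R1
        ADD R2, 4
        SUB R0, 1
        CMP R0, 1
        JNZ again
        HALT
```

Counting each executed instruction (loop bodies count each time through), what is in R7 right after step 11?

0

R7=10
R1=5
R0=6
R2=200
R7=M[200]=11
R1=5^11=14
R1=M[200]=11
R7=11-11=0
R2=200+4=204
R0=6-1=5
CMP R0, 1  (cmp 5,1)
After step 11: R7 = 0.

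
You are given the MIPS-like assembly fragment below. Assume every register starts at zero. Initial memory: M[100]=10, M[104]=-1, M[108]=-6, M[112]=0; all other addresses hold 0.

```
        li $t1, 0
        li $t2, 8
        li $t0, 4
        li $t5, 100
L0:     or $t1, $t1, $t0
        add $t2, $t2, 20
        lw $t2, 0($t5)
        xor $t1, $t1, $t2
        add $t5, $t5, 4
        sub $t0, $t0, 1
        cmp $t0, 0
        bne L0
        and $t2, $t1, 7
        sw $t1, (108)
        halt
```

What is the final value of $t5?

116

$t1=0
$t2=8
$t0=4
$t5=100
$t1=0|4=4
$t2=8+20=28
$t2=M[100]=10
$t1=4^10=14
$t5=100+4=104
$t0=4-1=3
cmp $t0, 0  (cmp 3,0)
bne L0: taken
$t1=14|3=15
$t2=10+20=30
$t2=M[104]=-1
$t1=15^(-1)=-16
$t5=104+4=108
$t0=3-1=2
cmp $t0, 0  (cmp 2,0)
bne L0: taken
$t1=(-16)|2=-14
$t2=(-1)+20=19
$t2=M[108]=-6
$t1=(-14)^(-6)=8
$t5=108+4=112
$t0=2-1=1
cmp $t0, 0  (cmp 1,0)
bne L0: taken
$t1=8|1=9
$t2=(-6)+20=14
$t2=M[112]=0
$t1=9^0=9
$t5=112+4=116
$t0=1-1=0
cmp $t0, 0  (cmp 0,0)
bne L0: not taken
$t2=9&7=1
sw $t1, (108) → M[108]=9
halt.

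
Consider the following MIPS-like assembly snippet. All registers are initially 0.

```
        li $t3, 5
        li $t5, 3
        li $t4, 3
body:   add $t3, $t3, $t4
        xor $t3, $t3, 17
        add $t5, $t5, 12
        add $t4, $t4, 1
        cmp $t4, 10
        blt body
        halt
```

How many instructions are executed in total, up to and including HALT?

46

$t3=5
$t5=3
$t4=3
$t3=5+3=8
$t3=8^17=25
$t5=3+12=15
$t4=3+1=4
cmp $t4, 10  (cmp 4,10)
blt body: taken
$t3=25+4=29
$t3=29^17=12
$t5=15+12=27
$t4=4+1=5
cmp $t4, 10  (cmp 5,10)
blt body: taken
$t3=12+5=17
$t3=17^17=0
$t5=27+12=39
$t4=5+1=6
cmp $t4, 10  (cmp 6,10)
blt body: taken
$t3=0+6=6
$t3=6^17=23
$t5=39+12=51
$t4=6+1=7
cmp $t4, 10  (cmp 7,10)
blt body: taken
$t3=23+7=30
$t3=30^17=15
$t5=51+12=63
$t4=7+1=8
cmp $t4, 10  (cmp 8,10)
blt body: taken
$t3=15+8=23
$t3=23^17=6
$t5=63+12=75
$t4=8+1=9
cmp $t4, 10  (cmp 9,10)
blt body: taken
$t3=6+9=15
$t3=15^17=30
$t5=75+12=87
$t4=9+1=10
cmp $t4, 10  (cmp 10,10)
blt body: not taken
halt.
Total executed instructions: 46.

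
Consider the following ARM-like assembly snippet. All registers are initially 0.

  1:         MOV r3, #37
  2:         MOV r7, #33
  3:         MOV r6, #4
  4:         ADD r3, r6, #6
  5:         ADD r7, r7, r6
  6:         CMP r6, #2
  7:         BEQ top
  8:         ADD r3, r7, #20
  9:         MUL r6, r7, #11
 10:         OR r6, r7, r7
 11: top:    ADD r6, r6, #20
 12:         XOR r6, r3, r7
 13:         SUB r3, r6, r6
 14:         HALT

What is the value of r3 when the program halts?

r3=37
r7=33
r6=4
r3=4+6=10
r7=33+4=37
CMP r6, #2  (cmp 4,2)
BEQ top: not taken
r3=37+20=57
r6=37*11=407
r6=37|37=37
r6=37+20=57
r6=57^37=28
r3=28-28=0
halt.

0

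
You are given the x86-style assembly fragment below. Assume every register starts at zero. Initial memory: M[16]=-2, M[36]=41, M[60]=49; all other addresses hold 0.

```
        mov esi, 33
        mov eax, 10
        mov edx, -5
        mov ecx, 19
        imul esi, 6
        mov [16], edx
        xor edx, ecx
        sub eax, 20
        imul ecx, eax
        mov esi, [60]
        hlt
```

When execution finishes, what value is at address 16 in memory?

-5

after mov esi, 33: esi=33
after mov eax, 10: eax=10
after mov edx, -5: edx=-5
after mov ecx, 19: ecx=19
after imul esi, 6: esi=33*6=198
mov [16], edx → M[16]=-5
after xor edx, ecx: edx=(-5)^19=-24
after sub eax, 20: eax=10-20=-10
after imul ecx, eax: ecx=19*(-10)=-190
after mov esi, [60]: esi=M[60]=49
halt.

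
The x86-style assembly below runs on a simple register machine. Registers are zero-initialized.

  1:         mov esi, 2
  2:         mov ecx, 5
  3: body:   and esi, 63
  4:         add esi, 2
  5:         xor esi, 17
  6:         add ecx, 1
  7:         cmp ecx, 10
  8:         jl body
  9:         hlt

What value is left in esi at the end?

29

mov esi, 2 → esi=2
mov ecx, 5 → ecx=5
and esi, 63 → esi=2&63=2
add esi, 2 → esi=2+2=4
xor esi, 17 → esi=4^17=21
add ecx, 1 → ecx=5+1=6
cmp ecx, 10  (cmp 6,10)
jl body: taken
and esi, 63 → esi=21&63=21
add esi, 2 → esi=21+2=23
xor esi, 17 → esi=23^17=6
add ecx, 1 → ecx=6+1=7
cmp ecx, 10  (cmp 7,10)
jl body: taken
and esi, 63 → esi=6&63=6
add esi, 2 → esi=6+2=8
xor esi, 17 → esi=8^17=25
add ecx, 1 → ecx=7+1=8
cmp ecx, 10  (cmp 8,10)
jl body: taken
and esi, 63 → esi=25&63=25
add esi, 2 → esi=25+2=27
xor esi, 17 → esi=27^17=10
add ecx, 1 → ecx=8+1=9
cmp ecx, 10  (cmp 9,10)
jl body: taken
and esi, 63 → esi=10&63=10
add esi, 2 → esi=10+2=12
xor esi, 17 → esi=12^17=29
add ecx, 1 → ecx=9+1=10
cmp ecx, 10  (cmp 10,10)
jl body: not taken
halt.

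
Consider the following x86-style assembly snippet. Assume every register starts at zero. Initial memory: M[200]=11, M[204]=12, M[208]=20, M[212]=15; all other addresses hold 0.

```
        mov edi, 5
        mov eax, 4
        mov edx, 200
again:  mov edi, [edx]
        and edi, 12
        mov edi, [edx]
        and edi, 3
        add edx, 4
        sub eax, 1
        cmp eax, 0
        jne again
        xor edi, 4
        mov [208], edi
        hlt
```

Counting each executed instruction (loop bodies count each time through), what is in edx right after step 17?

208

edi=5
eax=4
edx=200
edi=M[200]=11
edi=11&12=8
edi=M[200]=11
edi=11&3=3
edx=200+4=204
eax=4-1=3
cmp eax, 0  (cmp 3,0)
jne again: taken
edi=M[204]=12
edi=12&12=12
edi=M[204]=12
edi=12&3=0
edx=204+4=208
eax=3-1=2
After step 17: edx = 208.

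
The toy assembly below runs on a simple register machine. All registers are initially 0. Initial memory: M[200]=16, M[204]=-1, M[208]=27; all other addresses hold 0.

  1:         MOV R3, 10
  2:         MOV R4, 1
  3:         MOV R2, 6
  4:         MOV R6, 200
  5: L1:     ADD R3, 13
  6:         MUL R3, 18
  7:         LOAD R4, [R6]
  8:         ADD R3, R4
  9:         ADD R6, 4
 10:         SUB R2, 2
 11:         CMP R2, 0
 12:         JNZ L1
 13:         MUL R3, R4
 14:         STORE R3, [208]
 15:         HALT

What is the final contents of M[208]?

3881925

R3=10
R4=1
R2=6
R6=200
R3=10+13=23
R3=23*18=414
R4=M[200]=16
R3=414+16=430
R6=200+4=204
R2=6-2=4
CMP R2, 0  (cmp 4,0)
JNZ L1: taken
R3=430+13=443
R3=443*18=7974
R4=M[204]=-1
R3=7974+(-1)=7973
R6=204+4=208
R2=4-2=2
CMP R2, 0  (cmp 2,0)
JNZ L1: taken
R3=7973+13=7986
R3=7986*18=143748
R4=M[208]=27
R3=143748+27=143775
R6=208+4=212
R2=2-2=0
CMP R2, 0  (cmp 0,0)
JNZ L1: not taken
R3=143775*27=3881925
STORE R3, [208] → M[208]=3881925
halt.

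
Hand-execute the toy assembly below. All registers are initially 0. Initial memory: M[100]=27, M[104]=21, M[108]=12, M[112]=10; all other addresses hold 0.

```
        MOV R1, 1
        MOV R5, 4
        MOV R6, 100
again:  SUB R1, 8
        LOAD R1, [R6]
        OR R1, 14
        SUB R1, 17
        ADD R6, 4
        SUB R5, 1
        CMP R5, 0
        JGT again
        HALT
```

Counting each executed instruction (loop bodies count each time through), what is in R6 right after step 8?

104

R1=1
R5=4
R6=100
R1=1-8=-7
R1=M[100]=27
R1=27|14=31
R1=31-17=14
R6=100+4=104
After step 8: R6 = 104.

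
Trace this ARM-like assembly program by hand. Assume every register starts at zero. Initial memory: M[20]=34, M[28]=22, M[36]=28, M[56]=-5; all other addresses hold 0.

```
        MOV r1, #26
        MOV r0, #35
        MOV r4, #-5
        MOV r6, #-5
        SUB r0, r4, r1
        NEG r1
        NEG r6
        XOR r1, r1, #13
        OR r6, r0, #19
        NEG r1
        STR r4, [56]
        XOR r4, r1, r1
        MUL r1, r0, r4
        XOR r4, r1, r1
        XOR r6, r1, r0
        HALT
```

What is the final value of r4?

r1=26
r0=35
r4=-5
r6=-5
r0=(-5)-26=-31
r1=-(26)=-26
r6=-(-5)=5
r1=(-26)^13=-21
r6=(-31)|19=-13
r1=-(-21)=21
STR r4, [56] → M[56]=-5
r4=21^21=0
r1=(-31)*0=0
r4=0^0=0
r6=0^(-31)=-31
halt.

0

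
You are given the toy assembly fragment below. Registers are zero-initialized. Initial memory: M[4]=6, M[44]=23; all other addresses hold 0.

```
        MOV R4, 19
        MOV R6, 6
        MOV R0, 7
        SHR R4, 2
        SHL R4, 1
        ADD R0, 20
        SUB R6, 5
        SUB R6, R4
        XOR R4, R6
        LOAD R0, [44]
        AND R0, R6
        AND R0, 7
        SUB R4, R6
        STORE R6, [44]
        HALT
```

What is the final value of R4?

R4=19
R6=6
R0=7
R4=19>>2=4
R4=4<<1=8
R0=7+20=27
R6=6-5=1
R6=1-8=-7
R4=8^(-7)=-15
R0=M[44]=23
R0=23&(-7)=17
R0=17&7=1
R4=(-15)-(-7)=-8
STORE R6, [44] → M[44]=-7
halt.

-8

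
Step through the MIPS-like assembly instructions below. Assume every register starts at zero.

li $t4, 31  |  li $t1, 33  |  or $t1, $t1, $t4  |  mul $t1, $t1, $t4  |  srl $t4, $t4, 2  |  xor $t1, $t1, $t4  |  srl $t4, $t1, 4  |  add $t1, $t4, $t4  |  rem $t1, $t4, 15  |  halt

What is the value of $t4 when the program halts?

122

$t4=31
$t1=33
$t1=33|31=63
$t1=63*31=1953
$t4=31>>2=7
$t1=1953^7=1958
$t4=1958>>4=122
$t1=122+122=244
$t1=122%15=2
halt.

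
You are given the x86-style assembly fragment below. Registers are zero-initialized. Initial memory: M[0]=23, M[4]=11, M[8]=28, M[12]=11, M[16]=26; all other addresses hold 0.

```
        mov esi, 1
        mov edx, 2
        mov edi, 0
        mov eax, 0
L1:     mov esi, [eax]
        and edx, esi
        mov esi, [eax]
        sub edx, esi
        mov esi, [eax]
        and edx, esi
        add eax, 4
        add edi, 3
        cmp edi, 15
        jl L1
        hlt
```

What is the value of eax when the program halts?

mov esi, 1 → esi=1
mov edx, 2 → edx=2
mov edi, 0 → edi=0
mov eax, 0 → eax=0
mov esi, [eax] → esi=M[0]=23
and edx, esi → edx=2&23=2
mov esi, [eax] → esi=M[0]=23
sub edx, esi → edx=2-23=-21
mov esi, [eax] → esi=M[0]=23
and edx, esi → edx=(-21)&23=3
add eax, 4 → eax=0+4=4
add edi, 3 → edi=0+3=3
cmp edi, 15  (cmp 3,15)
jl L1: taken
mov esi, [eax] → esi=M[4]=11
and edx, esi → edx=3&11=3
mov esi, [eax] → esi=M[4]=11
sub edx, esi → edx=3-11=-8
mov esi, [eax] → esi=M[4]=11
and edx, esi → edx=(-8)&11=8
add eax, 4 → eax=4+4=8
add edi, 3 → edi=3+3=6
cmp edi, 15  (cmp 6,15)
jl L1: taken
mov esi, [eax] → esi=M[8]=28
and edx, esi → edx=8&28=8
mov esi, [eax] → esi=M[8]=28
sub edx, esi → edx=8-28=-20
mov esi, [eax] → esi=M[8]=28
and edx, esi → edx=(-20)&28=12
add eax, 4 → eax=8+4=12
add edi, 3 → edi=6+3=9
cmp edi, 15  (cmp 9,15)
jl L1: taken
mov esi, [eax] → esi=M[12]=11
and edx, esi → edx=12&11=8
mov esi, [eax] → esi=M[12]=11
sub edx, esi → edx=8-11=-3
mov esi, [eax] → esi=M[12]=11
and edx, esi → edx=(-3)&11=9
add eax, 4 → eax=12+4=16
add edi, 3 → edi=9+3=12
cmp edi, 15  (cmp 12,15)
jl L1: taken
mov esi, [eax] → esi=M[16]=26
and edx, esi → edx=9&26=8
mov esi, [eax] → esi=M[16]=26
sub edx, esi → edx=8-26=-18
mov esi, [eax] → esi=M[16]=26
and edx, esi → edx=(-18)&26=10
add eax, 4 → eax=16+4=20
add edi, 3 → edi=12+3=15
cmp edi, 15  (cmp 15,15)
jl L1: not taken
halt.

20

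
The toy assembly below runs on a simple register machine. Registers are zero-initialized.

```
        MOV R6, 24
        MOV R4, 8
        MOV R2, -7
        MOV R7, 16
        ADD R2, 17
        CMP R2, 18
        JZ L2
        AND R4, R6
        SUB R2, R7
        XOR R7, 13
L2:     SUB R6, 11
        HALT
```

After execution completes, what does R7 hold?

29

after MOV R6, 24: R6=24
after MOV R4, 8: R4=8
after MOV R2, -7: R2=-7
after MOV R7, 16: R7=16
after ADD R2, 17: R2=(-7)+17=10
CMP R2, 18  (cmp 10,18)
JZ L2: not taken
after AND R4, R6: R4=8&24=8
after SUB R2, R7: R2=10-16=-6
after XOR R7, 13: R7=16^13=29
after SUB R6, 11: R6=24-11=13
halt.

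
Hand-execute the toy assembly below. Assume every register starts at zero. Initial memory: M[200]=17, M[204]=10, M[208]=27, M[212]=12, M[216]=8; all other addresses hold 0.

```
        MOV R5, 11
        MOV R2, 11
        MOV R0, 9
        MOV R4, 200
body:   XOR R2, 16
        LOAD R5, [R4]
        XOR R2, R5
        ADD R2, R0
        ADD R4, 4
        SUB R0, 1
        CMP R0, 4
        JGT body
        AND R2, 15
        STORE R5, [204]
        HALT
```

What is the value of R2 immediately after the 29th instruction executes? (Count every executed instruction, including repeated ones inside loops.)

after MOV R5, 11: R5=11
after MOV R2, 11: R2=11
after MOV R0, 9: R0=9
after MOV R4, 200: R4=200
after XOR R2, 16: R2=11^16=27
after LOAD R5, [R4]: R5=M[200]=17
after XOR R2, R5: R2=27^17=10
after ADD R2, R0: R2=10+9=19
after ADD R4, 4: R4=200+4=204
after SUB R0, 1: R0=9-1=8
CMP R0, 4  (cmp 8,4)
JGT body: taken
after XOR R2, 16: R2=19^16=3
after LOAD R5, [R4]: R5=M[204]=10
after XOR R2, R5: R2=3^10=9
after ADD R2, R0: R2=9+8=17
after ADD R4, 4: R4=204+4=208
after SUB R0, 1: R0=8-1=7
CMP R0, 4  (cmp 7,4)
JGT body: taken
after XOR R2, 16: R2=17^16=1
after LOAD R5, [R4]: R5=M[208]=27
after XOR R2, R5: R2=1^27=26
after ADD R2, R0: R2=26+7=33
after ADD R4, 4: R4=208+4=212
after SUB R0, 1: R0=7-1=6
CMP R0, 4  (cmp 6,4)
JGT body: taken
after XOR R2, 16: R2=33^16=49
After step 29: R2 = 49.

49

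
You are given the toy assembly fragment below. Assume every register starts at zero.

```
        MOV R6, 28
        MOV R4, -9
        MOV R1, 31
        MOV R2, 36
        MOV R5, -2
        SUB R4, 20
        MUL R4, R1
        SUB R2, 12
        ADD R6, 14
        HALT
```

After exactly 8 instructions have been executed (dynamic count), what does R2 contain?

R6=28
R4=-9
R1=31
R2=36
R5=-2
R4=(-9)-20=-29
R4=(-29)*31=-899
R2=36-12=24
After step 8: R2 = 24.

24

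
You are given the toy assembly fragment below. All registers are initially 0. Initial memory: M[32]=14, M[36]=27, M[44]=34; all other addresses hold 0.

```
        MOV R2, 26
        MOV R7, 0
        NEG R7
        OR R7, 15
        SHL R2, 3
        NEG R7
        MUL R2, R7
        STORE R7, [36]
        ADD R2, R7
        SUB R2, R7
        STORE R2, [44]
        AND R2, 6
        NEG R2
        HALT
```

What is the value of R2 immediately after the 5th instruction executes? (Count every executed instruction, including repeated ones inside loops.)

208

R2=26
R7=0
R7=-(0)=0
R7=0|15=15
R2=26<<3=208
After step 5: R2 = 208.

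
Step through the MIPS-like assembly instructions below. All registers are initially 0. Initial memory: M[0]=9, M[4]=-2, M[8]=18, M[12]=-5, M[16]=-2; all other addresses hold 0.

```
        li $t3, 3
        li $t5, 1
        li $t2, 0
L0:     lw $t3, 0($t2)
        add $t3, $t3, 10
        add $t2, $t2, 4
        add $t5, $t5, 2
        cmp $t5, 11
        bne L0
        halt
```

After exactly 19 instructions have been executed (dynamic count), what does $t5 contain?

$t3=3
$t5=1
$t2=0
$t3=M[0]=9
$t3=9+10=19
$t2=0+4=4
$t5=1+2=3
cmp $t5, 11  (cmp 3,11)
bne L0: taken
$t3=M[4]=-2
$t3=(-2)+10=8
$t2=4+4=8
$t5=3+2=5
cmp $t5, 11  (cmp 5,11)
bne L0: taken
$t3=M[8]=18
$t3=18+10=28
$t2=8+4=12
$t5=5+2=7
After step 19: $t5 = 7.

7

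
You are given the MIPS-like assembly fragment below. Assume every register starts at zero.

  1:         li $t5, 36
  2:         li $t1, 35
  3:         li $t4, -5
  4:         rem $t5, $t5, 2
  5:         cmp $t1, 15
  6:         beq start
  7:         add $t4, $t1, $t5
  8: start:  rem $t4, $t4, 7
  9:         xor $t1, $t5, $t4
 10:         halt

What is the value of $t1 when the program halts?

li $t5, 36 → $t5=36
li $t1, 35 → $t1=35
li $t4, -5 → $t4=-5
rem $t5, $t5, 2 → $t5=36%2=0
cmp $t1, 15  (cmp 35,15)
beq start: not taken
add $t4, $t1, $t5 → $t4=35+0=35
rem $t4, $t4, 7 → $t4=35%7=0
xor $t1, $t5, $t4 → $t1=0^0=0
halt.

0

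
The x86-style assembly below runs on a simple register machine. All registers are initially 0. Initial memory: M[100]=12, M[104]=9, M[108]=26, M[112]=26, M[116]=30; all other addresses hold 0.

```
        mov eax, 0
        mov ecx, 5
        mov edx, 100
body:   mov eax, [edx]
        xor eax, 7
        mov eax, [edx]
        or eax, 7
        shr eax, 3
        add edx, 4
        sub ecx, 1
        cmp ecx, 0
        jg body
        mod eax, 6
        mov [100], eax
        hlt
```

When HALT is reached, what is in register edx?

120

eax=0
ecx=5
edx=100
eax=M[100]=12
eax=12^7=11
eax=M[100]=12
eax=12|7=15
eax=15>>3=1
edx=100+4=104
ecx=5-1=4
cmp ecx, 0  (cmp 4,0)
jg body: taken
eax=M[104]=9
eax=9^7=14
eax=M[104]=9
eax=9|7=15
eax=15>>3=1
edx=104+4=108
ecx=4-1=3
cmp ecx, 0  (cmp 3,0)
jg body: taken
eax=M[108]=26
eax=26^7=29
eax=M[108]=26
eax=26|7=31
eax=31>>3=3
edx=108+4=112
ecx=3-1=2
cmp ecx, 0  (cmp 2,0)
jg body: taken
eax=M[112]=26
eax=26^7=29
eax=M[112]=26
eax=26|7=31
eax=31>>3=3
edx=112+4=116
ecx=2-1=1
cmp ecx, 0  (cmp 1,0)
jg body: taken
eax=M[116]=30
eax=30^7=25
eax=M[116]=30
eax=30|7=31
eax=31>>3=3
edx=116+4=120
ecx=1-1=0
cmp ecx, 0  (cmp 0,0)
jg body: not taken
eax=3%6=3
mov [100], eax → M[100]=3
halt.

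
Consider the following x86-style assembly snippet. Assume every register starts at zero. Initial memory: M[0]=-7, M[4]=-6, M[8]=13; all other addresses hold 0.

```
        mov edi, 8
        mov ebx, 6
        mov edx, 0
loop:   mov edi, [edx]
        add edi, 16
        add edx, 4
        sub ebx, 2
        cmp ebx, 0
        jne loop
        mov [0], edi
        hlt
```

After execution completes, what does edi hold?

edi=8
ebx=6
edx=0
edi=M[0]=-7
edi=(-7)+16=9
edx=0+4=4
ebx=6-2=4
cmp ebx, 0  (cmp 4,0)
jne loop: taken
edi=M[4]=-6
edi=(-6)+16=10
edx=4+4=8
ebx=4-2=2
cmp ebx, 0  (cmp 2,0)
jne loop: taken
edi=M[8]=13
edi=13+16=29
edx=8+4=12
ebx=2-2=0
cmp ebx, 0  (cmp 0,0)
jne loop: not taken
mov [0], edi → M[0]=29
halt.

29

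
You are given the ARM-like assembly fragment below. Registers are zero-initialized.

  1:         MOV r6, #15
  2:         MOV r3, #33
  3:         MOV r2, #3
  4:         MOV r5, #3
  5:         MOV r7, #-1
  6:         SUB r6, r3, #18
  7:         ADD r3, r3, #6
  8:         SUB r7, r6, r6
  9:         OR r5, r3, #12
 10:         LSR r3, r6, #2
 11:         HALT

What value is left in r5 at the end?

47

after MOV r6, #15: r6=15
after MOV r3, #33: r3=33
after MOV r2, #3: r2=3
after MOV r5, #3: r5=3
after MOV r7, #-1: r7=-1
after SUB r6, r3, #18: r6=33-18=15
after ADD r3, r3, #6: r3=33+6=39
after SUB r7, r6, r6: r7=15-15=0
after OR r5, r3, #12: r5=39|12=47
after LSR r3, r6, #2: r3=15>>2=3
halt.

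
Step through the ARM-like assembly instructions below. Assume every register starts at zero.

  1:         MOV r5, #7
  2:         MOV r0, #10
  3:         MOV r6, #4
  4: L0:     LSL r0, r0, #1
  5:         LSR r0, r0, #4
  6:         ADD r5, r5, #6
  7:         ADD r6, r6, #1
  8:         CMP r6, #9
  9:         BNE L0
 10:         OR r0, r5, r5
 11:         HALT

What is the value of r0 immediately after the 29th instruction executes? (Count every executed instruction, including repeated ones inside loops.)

0

MOV r5, #7 → r5=7
MOV r0, #10 → r0=10
MOV r6, #4 → r6=4
LSL r0, r0, #1 → r0=10<<1=20
LSR r0, r0, #4 → r0=20>>4=1
ADD r5, r5, #6 → r5=7+6=13
ADD r6, r6, #1 → r6=4+1=5
CMP r6, #9  (cmp 5,9)
BNE L0: taken
LSL r0, r0, #1 → r0=1<<1=2
LSR r0, r0, #4 → r0=2>>4=0
ADD r5, r5, #6 → r5=13+6=19
ADD r6, r6, #1 → r6=5+1=6
CMP r6, #9  (cmp 6,9)
BNE L0: taken
LSL r0, r0, #1 → r0=0<<1=0
LSR r0, r0, #4 → r0=0>>4=0
ADD r5, r5, #6 → r5=19+6=25
ADD r6, r6, #1 → r6=6+1=7
CMP r6, #9  (cmp 7,9)
BNE L0: taken
LSL r0, r0, #1 → r0=0<<1=0
LSR r0, r0, #4 → r0=0>>4=0
ADD r5, r5, #6 → r5=25+6=31
ADD r6, r6, #1 → r6=7+1=8
CMP r6, #9  (cmp 8,9)
BNE L0: taken
LSL r0, r0, #1 → r0=0<<1=0
LSR r0, r0, #4 → r0=0>>4=0
After step 29: r0 = 0.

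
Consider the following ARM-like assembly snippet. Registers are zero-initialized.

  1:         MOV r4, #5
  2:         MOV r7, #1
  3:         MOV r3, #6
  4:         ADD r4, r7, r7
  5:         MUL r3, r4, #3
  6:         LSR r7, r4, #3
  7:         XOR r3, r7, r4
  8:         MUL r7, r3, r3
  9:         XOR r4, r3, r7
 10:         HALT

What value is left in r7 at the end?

4

MOV r4, #5 → r4=5
MOV r7, #1 → r7=1
MOV r3, #6 → r3=6
ADD r4, r7, r7 → r4=1+1=2
MUL r3, r4, #3 → r3=2*3=6
LSR r7, r4, #3 → r7=2>>3=0
XOR r3, r7, r4 → r3=0^2=2
MUL r7, r3, r3 → r7=2*2=4
XOR r4, r3, r7 → r4=2^4=6
halt.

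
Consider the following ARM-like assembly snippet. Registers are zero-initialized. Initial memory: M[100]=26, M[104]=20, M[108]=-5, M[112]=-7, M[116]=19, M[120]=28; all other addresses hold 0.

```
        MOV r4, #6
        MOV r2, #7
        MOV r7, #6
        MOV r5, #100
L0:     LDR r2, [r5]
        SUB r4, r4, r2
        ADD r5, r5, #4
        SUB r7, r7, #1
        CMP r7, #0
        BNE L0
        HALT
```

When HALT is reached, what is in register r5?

r4=6
r2=7
r7=6
r5=100
r2=M[100]=26
r4=6-26=-20
r5=100+4=104
r7=6-1=5
CMP r7, #0  (cmp 5,0)
BNE L0: taken
r2=M[104]=20
r4=(-20)-20=-40
r5=104+4=108
r7=5-1=4
CMP r7, #0  (cmp 4,0)
BNE L0: taken
r2=M[108]=-5
r4=(-40)-(-5)=-35
r5=108+4=112
r7=4-1=3
CMP r7, #0  (cmp 3,0)
BNE L0: taken
r2=M[112]=-7
r4=(-35)-(-7)=-28
r5=112+4=116
r7=3-1=2
CMP r7, #0  (cmp 2,0)
BNE L0: taken
r2=M[116]=19
r4=(-28)-19=-47
r5=116+4=120
r7=2-1=1
CMP r7, #0  (cmp 1,0)
BNE L0: taken
r2=M[120]=28
r4=(-47)-28=-75
r5=120+4=124
r7=1-1=0
CMP r7, #0  (cmp 0,0)
BNE L0: not taken
halt.

124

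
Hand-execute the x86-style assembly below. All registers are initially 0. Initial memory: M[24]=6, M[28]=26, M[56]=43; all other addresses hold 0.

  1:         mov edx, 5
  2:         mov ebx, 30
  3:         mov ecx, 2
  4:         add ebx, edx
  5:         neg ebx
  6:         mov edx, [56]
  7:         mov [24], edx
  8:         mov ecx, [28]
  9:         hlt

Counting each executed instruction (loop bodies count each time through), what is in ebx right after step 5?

-35

after mov edx, 5: edx=5
after mov ebx, 30: ebx=30
after mov ecx, 2: ecx=2
after add ebx, edx: ebx=30+5=35
after neg ebx: ebx=-(35)=-35
After step 5: ebx = -35.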